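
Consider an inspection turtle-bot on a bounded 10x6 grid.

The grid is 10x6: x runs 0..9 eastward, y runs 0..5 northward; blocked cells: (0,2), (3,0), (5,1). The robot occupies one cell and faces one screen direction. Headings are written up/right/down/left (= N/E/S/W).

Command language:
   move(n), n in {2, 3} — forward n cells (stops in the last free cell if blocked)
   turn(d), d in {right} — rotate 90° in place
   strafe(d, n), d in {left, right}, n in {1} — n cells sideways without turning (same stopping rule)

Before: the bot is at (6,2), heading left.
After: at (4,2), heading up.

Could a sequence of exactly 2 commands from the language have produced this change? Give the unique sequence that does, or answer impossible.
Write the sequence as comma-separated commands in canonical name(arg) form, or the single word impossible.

move(2), turn(right)

key: position moved to (4,2) AND the heading swung to N — translation plus rotation needed
begin: at (6,2), heading left
t=1 move(2) ⇒ at (4,2), heading left
t=2 turn(right) ⇒ at (4,2), heading up
no other 2-command option fits: unique.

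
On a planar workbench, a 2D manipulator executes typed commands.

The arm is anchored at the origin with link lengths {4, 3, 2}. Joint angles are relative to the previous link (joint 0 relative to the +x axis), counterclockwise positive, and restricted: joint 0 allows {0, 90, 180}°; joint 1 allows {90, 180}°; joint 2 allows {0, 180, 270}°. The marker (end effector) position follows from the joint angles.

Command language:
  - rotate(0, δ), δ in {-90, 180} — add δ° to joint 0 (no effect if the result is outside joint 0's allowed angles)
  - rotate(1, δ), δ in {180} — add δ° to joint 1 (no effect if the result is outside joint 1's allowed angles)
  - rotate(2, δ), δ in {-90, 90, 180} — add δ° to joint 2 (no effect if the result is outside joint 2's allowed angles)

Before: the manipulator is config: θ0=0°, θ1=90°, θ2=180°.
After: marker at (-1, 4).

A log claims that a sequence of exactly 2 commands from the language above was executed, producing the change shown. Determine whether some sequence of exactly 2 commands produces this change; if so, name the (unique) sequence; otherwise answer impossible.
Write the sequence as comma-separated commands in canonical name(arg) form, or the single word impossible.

key: order matters: swapping rotate(0, 180) and rotate(0, -90) lands elsewhere
initial: config: θ0=0°, θ1=90°, θ2=180°
t=1 rotate(0, 180) ⇒ config: θ0=180°, θ1=90°, θ2=180°
t=2 rotate(0, -90) ⇒ config: θ0=90°, θ1=90°, θ2=180°
no other 2-command option fits: unique.

rotate(0, 180), rotate(0, -90)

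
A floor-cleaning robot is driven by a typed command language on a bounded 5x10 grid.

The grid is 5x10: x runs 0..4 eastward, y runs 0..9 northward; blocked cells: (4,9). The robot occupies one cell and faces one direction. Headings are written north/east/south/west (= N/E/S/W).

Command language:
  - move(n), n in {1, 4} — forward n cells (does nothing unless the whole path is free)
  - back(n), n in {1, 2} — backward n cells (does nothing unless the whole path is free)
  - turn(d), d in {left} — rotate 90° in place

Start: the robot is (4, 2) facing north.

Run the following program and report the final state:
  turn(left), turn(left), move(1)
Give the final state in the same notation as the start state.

(4, 1) facing south

t0: (4, 2) facing north
1. turn(left) → (4, 2) facing west
2. turn(left) → (4, 2) facing south
3. move(1) → (4, 1) facing south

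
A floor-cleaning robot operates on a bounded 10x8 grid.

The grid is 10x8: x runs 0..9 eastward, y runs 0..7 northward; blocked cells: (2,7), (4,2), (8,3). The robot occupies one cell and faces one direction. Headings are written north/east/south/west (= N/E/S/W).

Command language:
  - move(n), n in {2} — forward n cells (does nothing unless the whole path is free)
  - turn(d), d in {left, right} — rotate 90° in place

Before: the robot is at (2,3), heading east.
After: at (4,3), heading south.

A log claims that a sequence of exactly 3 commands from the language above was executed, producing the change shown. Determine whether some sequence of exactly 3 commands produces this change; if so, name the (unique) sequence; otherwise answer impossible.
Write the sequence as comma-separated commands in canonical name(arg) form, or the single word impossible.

key: cell and facing (now S) both changed — the 3 commands mix motion and turning
t0: at (2,3), heading east
[1] after move(2): at (4,3), heading east
[2] after turn(right): at (4,3), heading south
[3] after move(2): at (4,3), heading south
all 27 alternatives checked — unique.

move(2), turn(right), move(2)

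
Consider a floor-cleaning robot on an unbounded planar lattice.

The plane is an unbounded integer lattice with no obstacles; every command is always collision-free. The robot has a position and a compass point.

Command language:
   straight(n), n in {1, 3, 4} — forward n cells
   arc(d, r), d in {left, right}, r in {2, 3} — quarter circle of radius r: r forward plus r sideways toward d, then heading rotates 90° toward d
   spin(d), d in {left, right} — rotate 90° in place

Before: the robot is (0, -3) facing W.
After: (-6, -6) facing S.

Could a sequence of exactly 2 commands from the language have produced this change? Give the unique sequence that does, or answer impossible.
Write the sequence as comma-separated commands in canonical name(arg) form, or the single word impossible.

key: order matters: swapping straight(3) and arc(left, 3) lands elsewhere
from: (0, -3) facing W
step 1 (straight(3)): (-3, -3) facing W
step 2 (arc(left, 3)): (-6, -6) facing S
uniquely the one of 81 2-step routes that fits.

straight(3), arc(left, 3)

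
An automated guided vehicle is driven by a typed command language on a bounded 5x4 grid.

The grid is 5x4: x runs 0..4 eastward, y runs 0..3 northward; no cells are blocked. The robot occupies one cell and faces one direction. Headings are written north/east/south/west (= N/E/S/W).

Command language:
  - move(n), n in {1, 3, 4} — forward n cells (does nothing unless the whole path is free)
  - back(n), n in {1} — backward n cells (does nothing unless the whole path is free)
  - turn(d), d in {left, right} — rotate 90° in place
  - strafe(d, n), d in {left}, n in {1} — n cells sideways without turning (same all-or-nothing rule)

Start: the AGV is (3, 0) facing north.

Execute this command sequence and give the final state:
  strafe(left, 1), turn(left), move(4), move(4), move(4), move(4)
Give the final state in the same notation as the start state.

initial: (3, 0) facing north
[1] after strafe(left, 1): (2, 0) facing north
[2] after turn(left): (2, 0) facing west
[3] after move(4): (2, 0) facing west
[4] after move(4): (2, 0) facing west
[5] after move(4): (2, 0) facing west
[6] after move(4): (2, 0) facing west

(2, 0) facing west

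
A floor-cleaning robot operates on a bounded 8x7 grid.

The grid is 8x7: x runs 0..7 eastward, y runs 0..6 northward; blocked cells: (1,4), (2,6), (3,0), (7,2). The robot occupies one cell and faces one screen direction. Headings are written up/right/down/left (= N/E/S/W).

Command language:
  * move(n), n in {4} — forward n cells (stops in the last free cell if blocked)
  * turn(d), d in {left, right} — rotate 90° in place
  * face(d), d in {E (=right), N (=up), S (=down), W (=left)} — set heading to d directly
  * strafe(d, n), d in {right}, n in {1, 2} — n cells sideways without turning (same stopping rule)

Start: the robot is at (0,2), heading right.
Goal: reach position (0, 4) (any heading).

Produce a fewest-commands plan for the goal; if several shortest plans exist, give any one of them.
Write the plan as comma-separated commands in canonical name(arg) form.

face(W), strafe(right, 2)

t0: at (0,2), heading right
t=1 face(W) ⇒ at (0,2), heading left
t=2 strafe(right, 2) ⇒ at (0,4), heading left
shorter routes all fall short; 2 is best.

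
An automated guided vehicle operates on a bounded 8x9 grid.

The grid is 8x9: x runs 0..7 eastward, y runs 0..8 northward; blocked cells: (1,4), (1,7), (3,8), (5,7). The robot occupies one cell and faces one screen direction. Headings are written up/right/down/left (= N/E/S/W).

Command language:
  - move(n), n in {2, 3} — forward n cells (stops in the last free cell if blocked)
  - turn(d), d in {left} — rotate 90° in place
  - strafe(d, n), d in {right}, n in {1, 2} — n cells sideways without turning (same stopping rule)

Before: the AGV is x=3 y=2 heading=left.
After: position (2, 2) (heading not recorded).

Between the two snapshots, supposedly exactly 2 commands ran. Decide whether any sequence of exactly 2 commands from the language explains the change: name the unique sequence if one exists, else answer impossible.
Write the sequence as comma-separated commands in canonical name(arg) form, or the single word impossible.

key: order matters: swapping turn(left) and strafe(right, 1) lands elsewhere
t0: x=3 y=2 heading=left
step 1 (turn(left)): x=3 y=2 heading=down
step 2 (strafe(right, 1)): x=2 y=2 heading=down
uniquely the one of 25 2-step routes that fits.

turn(left), strafe(right, 1)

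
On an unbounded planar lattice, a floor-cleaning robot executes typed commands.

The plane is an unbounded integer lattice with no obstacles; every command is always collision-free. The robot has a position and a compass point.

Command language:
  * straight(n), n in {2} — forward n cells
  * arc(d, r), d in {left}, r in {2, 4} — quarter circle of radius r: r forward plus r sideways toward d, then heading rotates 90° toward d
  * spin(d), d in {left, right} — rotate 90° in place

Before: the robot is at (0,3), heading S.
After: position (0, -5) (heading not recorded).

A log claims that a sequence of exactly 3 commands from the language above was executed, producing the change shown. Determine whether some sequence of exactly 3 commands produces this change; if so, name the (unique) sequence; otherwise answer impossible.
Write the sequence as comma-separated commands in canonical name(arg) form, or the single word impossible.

spin(right), arc(left, 4), arc(left, 4)

key: order matters: swapping spin(right) and arc(left, 4) lands elsewhere
begin: at (0,3), heading S
1. spin(right) → at (0,3), heading W
2. arc(left, 4) → at (-4,-1), heading S
3. arc(left, 4) → at (0,-5), heading E
no rival 3-sequence matches.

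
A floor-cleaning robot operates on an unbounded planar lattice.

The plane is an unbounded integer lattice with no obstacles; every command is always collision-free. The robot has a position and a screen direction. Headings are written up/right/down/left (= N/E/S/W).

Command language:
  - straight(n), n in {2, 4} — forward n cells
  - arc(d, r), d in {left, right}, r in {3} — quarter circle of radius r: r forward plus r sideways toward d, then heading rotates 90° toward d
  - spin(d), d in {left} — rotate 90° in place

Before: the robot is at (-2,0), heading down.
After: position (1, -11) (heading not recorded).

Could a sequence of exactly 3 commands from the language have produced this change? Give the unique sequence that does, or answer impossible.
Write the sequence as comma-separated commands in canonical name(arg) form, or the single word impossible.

straight(4), straight(4), arc(left, 3)

key: running arc(left, 3) before straight(4) would end elsewhere — order is forced
start: at (-2,0), heading down
[1] after straight(4): at (-2,-4), heading down
[2] after straight(4): at (-2,-8), heading down
[3] after arc(left, 3): at (1,-11), heading right
no other 3-command option fits: unique.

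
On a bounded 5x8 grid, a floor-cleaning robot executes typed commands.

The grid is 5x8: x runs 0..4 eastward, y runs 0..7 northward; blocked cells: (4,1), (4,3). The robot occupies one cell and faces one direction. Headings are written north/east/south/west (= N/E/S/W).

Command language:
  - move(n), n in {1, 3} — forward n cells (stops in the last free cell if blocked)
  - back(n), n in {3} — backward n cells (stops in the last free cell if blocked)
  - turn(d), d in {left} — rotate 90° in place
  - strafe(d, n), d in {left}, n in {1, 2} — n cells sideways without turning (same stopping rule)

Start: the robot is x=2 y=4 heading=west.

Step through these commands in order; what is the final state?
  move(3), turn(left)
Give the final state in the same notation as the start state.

x=0 y=4 heading=south

start: x=2 y=4 heading=west
step 1 (move(3)): x=0 y=4 heading=west
step 2 (turn(left)): x=0 y=4 heading=south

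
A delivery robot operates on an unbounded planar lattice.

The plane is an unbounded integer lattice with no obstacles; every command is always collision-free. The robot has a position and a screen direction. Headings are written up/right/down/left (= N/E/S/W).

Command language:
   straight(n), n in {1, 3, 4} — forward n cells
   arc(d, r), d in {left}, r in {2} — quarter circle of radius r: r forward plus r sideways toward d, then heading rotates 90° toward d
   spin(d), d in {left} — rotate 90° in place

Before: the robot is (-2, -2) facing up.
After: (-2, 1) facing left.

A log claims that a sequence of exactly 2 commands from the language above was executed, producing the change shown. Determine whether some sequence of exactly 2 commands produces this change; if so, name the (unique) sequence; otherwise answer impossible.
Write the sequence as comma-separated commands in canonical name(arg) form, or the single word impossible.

key: position moved to (-2,1) AND the heading swung to W — translation plus rotation needed
from: (-2, -2) facing up
1. straight(3) → (-2, 1) facing up
2. spin(left) → (-2, 1) facing left
no other 2-command option fits: unique.

straight(3), spin(left)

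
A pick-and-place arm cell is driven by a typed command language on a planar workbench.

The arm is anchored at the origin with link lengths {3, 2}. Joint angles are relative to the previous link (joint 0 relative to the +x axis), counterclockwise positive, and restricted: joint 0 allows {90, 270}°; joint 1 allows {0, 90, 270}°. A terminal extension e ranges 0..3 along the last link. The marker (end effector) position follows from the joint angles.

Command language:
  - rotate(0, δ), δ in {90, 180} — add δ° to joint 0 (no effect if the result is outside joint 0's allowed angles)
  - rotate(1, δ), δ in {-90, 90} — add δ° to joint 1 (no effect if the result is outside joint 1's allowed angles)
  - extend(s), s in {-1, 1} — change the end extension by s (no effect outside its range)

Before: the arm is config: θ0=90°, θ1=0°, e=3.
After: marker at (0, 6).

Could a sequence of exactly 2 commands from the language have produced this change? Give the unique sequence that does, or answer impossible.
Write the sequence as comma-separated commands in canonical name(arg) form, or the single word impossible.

start: config: θ0=90°, θ1=0°, e=3
step 1 (extend(-1)): config: θ0=90°, θ1=0°, e=2
step 2 (extend(-1)): config: θ0=90°, θ1=0°, e=1
all 36 alternatives checked — unique.

extend(-1), extend(-1)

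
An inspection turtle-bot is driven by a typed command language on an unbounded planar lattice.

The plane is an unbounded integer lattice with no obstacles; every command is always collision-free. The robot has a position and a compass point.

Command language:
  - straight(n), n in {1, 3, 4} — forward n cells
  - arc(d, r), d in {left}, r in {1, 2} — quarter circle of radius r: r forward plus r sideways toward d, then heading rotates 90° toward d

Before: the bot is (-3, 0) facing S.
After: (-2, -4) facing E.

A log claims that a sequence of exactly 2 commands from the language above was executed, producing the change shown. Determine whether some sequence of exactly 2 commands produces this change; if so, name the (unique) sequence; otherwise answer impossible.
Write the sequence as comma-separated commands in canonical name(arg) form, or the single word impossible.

key: running arc(left, 1) before straight(3) would end elsewhere — order is forced
start: (-3, 0) facing S
[1] after straight(3): (-3, -3) facing S
[2] after arc(left, 1): (-2, -4) facing E
uniquely the one of 25 2-step routes that fits.

straight(3), arc(left, 1)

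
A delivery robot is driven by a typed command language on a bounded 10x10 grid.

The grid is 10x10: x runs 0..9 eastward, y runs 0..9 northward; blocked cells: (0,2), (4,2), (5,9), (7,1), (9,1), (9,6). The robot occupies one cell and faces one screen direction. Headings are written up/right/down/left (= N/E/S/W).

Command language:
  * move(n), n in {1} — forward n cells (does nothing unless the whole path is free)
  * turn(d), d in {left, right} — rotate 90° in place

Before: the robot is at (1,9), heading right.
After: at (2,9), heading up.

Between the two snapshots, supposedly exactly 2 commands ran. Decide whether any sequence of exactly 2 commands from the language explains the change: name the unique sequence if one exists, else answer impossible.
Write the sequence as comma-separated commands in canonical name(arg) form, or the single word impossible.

key: position moved to (2,9) AND the heading swung to N — translation plus rotation needed
begin: at (1,9), heading right
[1] after move(1): at (2,9), heading right
[2] after turn(left): at (2,9), heading up
uniquely the one of 9 2-step routes that fits.

move(1), turn(left)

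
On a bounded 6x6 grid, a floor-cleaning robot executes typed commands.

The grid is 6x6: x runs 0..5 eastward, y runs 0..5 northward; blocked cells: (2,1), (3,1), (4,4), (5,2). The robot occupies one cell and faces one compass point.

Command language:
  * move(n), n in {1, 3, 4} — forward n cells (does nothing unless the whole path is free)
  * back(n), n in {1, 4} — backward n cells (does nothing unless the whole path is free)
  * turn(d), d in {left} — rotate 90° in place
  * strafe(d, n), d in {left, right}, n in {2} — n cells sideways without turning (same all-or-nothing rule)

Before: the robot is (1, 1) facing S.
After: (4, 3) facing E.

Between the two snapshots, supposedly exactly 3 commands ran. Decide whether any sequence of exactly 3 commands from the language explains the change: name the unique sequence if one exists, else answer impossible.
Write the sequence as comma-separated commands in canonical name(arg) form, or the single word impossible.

turn(left), strafe(left, 2), move(3)

key: order matters: swapping turn(left) and move(3) lands elsewhere
t0: (1, 1) facing S
step 1 (turn(left)): (1, 1) facing E
step 2 (strafe(left, 2)): (1, 3) facing E
step 3 (move(3)): (4, 3) facing E
uniquely the one of 512 3-step routes that fits.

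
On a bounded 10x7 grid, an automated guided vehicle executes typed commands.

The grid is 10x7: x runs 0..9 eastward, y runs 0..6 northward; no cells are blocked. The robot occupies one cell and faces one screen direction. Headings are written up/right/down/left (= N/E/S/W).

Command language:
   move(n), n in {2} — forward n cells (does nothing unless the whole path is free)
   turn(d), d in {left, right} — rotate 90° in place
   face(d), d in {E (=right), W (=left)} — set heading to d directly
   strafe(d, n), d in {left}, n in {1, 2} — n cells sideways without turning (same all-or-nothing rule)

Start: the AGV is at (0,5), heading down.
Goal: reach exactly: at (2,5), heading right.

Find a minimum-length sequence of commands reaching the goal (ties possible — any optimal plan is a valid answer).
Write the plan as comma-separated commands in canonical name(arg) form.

turn(left), move(2)

begin: at (0,5), heading down
[1] after turn(left): at (0,5), heading right
[2] after move(2): at (2,5), heading right
no 1-step plan works, so 2 is optimal.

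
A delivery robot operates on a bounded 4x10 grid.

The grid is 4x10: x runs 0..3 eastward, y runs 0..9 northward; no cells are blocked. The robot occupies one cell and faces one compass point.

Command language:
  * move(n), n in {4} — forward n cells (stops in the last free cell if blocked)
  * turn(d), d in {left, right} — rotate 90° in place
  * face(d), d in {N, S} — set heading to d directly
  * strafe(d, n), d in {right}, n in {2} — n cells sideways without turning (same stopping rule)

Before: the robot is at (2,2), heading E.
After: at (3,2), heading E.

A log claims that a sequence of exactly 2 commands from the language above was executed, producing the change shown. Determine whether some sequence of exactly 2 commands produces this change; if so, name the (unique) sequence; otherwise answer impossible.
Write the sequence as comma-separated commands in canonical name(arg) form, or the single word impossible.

move(4), move(4)

key: still facing E at the end — nothing in the sequence rotates
begin: at (2,2), heading E
step 1 (move(4)): at (3,2), heading E
step 2 (move(4)): at (3,2), heading E
uniquely the one of 36 2-step routes that fits.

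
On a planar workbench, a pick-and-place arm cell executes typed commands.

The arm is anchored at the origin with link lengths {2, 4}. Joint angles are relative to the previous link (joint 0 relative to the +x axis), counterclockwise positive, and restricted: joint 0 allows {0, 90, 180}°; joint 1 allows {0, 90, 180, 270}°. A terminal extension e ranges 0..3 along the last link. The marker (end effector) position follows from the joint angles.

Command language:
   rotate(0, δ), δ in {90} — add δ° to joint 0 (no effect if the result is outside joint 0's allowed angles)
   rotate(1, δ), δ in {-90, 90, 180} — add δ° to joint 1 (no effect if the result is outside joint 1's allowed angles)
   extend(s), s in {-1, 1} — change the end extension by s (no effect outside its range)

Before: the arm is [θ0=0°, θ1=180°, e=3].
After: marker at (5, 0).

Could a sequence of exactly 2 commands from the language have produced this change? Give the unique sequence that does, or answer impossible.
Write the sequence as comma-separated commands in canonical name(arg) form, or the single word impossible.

start: [θ0=0°, θ1=180°, e=3]
step 1 (rotate(0, 90)): [θ0=90°, θ1=180°, e=3]
step 2 (rotate(0, 90)): [θ0=180°, θ1=180°, e=3]
all 36 alternatives checked — unique.

rotate(0, 90), rotate(0, 90)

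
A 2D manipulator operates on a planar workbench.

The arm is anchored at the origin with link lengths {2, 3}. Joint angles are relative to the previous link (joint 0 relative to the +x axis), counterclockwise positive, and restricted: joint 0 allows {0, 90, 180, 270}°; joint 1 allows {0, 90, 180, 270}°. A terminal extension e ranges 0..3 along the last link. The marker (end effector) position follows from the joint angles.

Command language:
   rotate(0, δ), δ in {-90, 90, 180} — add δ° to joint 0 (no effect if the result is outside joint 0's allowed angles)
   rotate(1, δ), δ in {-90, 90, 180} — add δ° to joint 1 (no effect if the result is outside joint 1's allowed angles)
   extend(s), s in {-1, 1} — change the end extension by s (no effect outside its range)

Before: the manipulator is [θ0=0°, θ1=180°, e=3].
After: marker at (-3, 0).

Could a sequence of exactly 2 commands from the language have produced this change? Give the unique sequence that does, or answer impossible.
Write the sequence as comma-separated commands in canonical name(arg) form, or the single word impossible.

extend(1), extend(-1)

key: order matters: swapping extend(1) and extend(-1) lands elsewhere
t0: [θ0=0°, θ1=180°, e=3]
step 1 (extend(1)): [θ0=0°, θ1=180°, e=3]
step 2 (extend(-1)): [θ0=0°, θ1=180°, e=2]
uniquely the one of 64 2-step routes that fits.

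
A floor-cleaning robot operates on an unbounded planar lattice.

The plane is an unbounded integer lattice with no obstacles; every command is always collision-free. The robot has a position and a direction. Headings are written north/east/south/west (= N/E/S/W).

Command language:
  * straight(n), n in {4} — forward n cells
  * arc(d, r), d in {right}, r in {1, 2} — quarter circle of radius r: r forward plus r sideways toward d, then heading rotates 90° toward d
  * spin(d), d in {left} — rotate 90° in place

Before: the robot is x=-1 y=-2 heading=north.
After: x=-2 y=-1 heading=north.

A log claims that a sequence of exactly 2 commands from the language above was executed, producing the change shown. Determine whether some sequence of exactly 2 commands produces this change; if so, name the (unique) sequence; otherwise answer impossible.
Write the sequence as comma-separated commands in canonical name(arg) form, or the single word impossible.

spin(left), arc(right, 1)

key: running arc(right, 1) before spin(left) would end elsewhere — order is forced
t0: x=-1 y=-2 heading=north
step 1 (spin(left)): x=-1 y=-2 heading=west
step 2 (arc(right, 1)): x=-2 y=-1 heading=north
all 16 alternatives checked — unique.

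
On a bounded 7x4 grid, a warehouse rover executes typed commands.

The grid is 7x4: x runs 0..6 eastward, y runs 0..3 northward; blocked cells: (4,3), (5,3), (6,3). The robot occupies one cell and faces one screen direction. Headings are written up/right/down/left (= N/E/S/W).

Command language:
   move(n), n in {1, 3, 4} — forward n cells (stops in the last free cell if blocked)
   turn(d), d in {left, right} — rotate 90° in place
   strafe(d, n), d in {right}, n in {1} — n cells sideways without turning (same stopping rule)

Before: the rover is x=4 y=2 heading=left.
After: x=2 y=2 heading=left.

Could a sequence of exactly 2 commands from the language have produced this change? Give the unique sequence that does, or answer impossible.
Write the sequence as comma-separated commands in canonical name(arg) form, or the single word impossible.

key: heading stays W — no command in the sequence turns
from: x=4 y=2 heading=left
step 1 (move(1)): x=3 y=2 heading=left
step 2 (move(1)): x=2 y=2 heading=left
all 36 alternatives checked — unique.

move(1), move(1)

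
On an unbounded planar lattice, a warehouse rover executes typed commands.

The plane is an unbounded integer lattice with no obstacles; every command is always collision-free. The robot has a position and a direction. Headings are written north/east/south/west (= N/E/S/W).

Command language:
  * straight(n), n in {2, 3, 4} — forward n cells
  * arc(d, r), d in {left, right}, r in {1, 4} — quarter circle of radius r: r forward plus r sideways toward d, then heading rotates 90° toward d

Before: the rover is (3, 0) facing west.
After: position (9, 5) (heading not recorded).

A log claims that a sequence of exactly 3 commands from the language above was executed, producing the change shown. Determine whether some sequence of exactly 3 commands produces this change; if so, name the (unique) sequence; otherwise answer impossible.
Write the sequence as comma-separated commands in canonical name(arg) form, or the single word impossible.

key: running straight(3) before arc(right, 1) would end elsewhere — order is forced
from: (3, 0) facing west
1. arc(right, 1) → (2, 1) facing north
2. arc(right, 4) → (6, 5) facing east
3. straight(3) → (9, 5) facing east
no rival 3-sequence matches.

arc(right, 1), arc(right, 4), straight(3)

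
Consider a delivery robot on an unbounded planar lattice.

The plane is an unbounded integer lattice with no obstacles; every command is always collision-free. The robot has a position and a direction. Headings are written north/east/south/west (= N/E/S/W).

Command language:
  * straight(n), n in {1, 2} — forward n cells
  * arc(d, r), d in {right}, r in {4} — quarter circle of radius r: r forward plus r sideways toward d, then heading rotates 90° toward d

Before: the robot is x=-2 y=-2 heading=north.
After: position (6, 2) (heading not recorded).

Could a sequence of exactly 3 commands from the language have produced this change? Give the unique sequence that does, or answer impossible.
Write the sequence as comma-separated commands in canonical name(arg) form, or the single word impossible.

arc(right, 4), straight(2), straight(2)

key: order matters: swapping arc(right, 4) and straight(2) lands elsewhere
t0: x=-2 y=-2 heading=north
step 1 (arc(right, 4)): x=2 y=2 heading=east
step 2 (straight(2)): x=4 y=2 heading=east
step 3 (straight(2)): x=6 y=2 heading=east
uniquely the one of 27 3-step routes that fits.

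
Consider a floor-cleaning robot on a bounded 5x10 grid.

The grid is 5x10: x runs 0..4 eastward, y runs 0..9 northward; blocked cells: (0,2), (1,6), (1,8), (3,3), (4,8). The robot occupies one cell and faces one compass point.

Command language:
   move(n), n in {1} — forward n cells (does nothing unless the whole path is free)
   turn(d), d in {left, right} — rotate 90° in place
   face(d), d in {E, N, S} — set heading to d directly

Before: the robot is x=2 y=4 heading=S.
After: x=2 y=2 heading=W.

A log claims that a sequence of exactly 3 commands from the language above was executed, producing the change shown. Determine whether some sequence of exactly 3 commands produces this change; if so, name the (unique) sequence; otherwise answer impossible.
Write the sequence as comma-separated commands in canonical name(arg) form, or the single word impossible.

move(1), move(1), turn(right)

key: position moved to (2,2) AND the heading swung to W — translation plus rotation needed
start: x=2 y=4 heading=S
[1] after move(1): x=2 y=3 heading=S
[2] after move(1): x=2 y=2 heading=S
[3] after turn(right): x=2 y=2 heading=W
uniquely the one of 216 3-step routes that fits.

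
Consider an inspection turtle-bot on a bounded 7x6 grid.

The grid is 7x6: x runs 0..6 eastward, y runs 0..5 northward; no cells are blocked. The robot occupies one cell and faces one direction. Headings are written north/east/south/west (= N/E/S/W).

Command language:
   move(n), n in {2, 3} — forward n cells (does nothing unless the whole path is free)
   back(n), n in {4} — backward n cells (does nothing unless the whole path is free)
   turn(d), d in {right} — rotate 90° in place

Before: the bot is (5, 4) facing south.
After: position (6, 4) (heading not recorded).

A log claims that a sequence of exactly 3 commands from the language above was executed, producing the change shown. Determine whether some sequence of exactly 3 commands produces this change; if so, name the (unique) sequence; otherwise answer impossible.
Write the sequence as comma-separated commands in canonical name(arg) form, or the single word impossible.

turn(right), move(3), back(4)

key: running back(4) before turn(right) would end elsewhere — order is forced
initial: (5, 4) facing south
t=1 turn(right) ⇒ (5, 4) facing west
t=2 move(3) ⇒ (2, 4) facing west
t=3 back(4) ⇒ (6, 4) facing west
all 64 alternatives checked — unique.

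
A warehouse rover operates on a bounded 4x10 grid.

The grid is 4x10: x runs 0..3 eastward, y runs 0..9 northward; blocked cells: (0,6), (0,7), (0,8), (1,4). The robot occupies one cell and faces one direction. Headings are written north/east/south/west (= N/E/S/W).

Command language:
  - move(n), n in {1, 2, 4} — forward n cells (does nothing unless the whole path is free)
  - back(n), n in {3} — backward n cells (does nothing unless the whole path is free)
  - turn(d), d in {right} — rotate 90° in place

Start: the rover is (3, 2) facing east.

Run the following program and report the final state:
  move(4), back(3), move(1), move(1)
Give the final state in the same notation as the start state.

(2, 2) facing east

initial: (3, 2) facing east
1. move(4) → (3, 2) facing east
2. back(3) → (0, 2) facing east
3. move(1) → (1, 2) facing east
4. move(1) → (2, 2) facing east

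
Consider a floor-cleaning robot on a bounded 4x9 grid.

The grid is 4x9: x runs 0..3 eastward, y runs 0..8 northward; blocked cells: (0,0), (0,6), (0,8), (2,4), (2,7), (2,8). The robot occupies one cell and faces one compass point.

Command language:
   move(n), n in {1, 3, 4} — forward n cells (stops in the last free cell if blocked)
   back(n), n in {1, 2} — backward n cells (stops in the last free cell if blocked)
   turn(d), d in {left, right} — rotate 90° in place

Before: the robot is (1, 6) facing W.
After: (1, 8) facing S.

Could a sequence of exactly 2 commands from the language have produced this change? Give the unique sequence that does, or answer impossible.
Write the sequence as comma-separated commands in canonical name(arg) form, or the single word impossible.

key: running back(2) before turn(left) would end elsewhere — order is forced
initial: (1, 6) facing W
step 1 (turn(left)): (1, 6) facing S
step 2 (back(2)): (1, 8) facing S
uniquely the one of 49 2-step routes that fits.

turn(left), back(2)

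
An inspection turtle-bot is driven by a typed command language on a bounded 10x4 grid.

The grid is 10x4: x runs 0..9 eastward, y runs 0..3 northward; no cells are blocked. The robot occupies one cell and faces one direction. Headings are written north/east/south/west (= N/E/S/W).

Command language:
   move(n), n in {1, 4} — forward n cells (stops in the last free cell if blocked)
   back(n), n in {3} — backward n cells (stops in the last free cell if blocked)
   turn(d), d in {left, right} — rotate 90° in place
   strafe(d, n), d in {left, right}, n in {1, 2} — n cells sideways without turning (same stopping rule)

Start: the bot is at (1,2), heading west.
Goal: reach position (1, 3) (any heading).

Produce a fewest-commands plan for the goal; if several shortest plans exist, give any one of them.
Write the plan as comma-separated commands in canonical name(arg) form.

strafe(right, 2)

from: at (1,2), heading west
[1] after strafe(right, 2): at (1,3), heading west
shorter routes all fall short; 1 is best.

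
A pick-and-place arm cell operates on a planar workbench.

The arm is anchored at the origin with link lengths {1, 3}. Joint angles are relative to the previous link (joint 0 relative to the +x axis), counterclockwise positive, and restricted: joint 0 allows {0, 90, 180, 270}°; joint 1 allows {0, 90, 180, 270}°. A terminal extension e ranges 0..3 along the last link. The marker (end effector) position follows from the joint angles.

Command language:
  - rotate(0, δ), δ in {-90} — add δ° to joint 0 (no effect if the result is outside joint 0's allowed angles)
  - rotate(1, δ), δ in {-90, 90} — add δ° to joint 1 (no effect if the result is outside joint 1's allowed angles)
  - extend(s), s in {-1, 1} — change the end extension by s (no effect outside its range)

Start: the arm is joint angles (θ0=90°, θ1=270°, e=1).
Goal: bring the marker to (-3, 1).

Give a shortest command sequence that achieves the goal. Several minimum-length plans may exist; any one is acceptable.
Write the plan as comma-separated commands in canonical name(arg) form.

rotate(1, 90), rotate(1, 90), extend(-1)

start: joint angles (θ0=90°, θ1=270°, e=1)
step 1 (rotate(1, 90)): joint angles (θ0=90°, θ1=0°, e=1)
step 2 (rotate(1, 90)): joint angles (θ0=90°, θ1=90°, e=1)
step 3 (extend(-1)): joint angles (θ0=90°, θ1=90°, e=0)
shorter routes all fall short; 3 is best.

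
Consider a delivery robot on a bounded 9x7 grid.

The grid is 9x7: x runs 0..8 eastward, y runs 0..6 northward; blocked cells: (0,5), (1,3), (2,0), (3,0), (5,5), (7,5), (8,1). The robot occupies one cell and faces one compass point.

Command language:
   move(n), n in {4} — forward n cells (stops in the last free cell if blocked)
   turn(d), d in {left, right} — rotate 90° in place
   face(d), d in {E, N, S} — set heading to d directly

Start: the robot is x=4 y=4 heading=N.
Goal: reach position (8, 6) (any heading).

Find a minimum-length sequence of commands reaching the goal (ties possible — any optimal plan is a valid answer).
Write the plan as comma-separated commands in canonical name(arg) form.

initial: x=4 y=4 heading=N
[1] after move(4): x=4 y=6 heading=N
[2] after turn(right): x=4 y=6 heading=E
[3] after move(4): x=8 y=6 heading=E
no 2-step plan works, so 3 is optimal.

move(4), turn(right), move(4)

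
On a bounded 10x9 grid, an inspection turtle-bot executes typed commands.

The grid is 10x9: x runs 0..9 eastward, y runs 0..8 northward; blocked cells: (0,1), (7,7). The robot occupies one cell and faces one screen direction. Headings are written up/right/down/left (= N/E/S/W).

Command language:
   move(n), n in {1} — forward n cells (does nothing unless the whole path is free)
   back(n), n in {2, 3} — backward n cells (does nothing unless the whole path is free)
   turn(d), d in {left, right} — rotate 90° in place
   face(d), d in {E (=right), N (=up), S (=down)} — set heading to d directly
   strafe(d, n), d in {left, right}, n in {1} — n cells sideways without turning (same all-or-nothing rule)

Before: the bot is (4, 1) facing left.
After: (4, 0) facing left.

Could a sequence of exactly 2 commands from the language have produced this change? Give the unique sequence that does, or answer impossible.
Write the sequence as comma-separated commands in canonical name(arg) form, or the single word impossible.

strafe(left, 1), strafe(left, 1)

key: the second strafe(left, 1) would leave the grid, so it does nothing
initial: (4, 1) facing left
[1] after strafe(left, 1): (4, 0) facing left
[2] after strafe(left, 1): (4, 0) facing left
no other 2-command option fits: unique.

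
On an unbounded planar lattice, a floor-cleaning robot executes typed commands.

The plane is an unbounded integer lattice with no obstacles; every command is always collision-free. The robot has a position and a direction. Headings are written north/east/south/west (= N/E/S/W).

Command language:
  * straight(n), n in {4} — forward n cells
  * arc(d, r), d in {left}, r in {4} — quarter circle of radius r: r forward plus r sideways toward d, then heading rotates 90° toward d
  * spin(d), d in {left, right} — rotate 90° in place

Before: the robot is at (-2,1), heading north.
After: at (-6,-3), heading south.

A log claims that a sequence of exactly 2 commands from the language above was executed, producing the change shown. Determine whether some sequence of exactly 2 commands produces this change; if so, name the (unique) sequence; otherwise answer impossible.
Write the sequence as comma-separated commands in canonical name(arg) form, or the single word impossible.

spin(left), arc(left, 4)

key: order matters: swapping spin(left) and arc(left, 4) lands elsewhere
t0: at (-2,1), heading north
t=1 spin(left) ⇒ at (-2,1), heading west
t=2 arc(left, 4) ⇒ at (-6,-3), heading south
all 16 alternatives checked — unique.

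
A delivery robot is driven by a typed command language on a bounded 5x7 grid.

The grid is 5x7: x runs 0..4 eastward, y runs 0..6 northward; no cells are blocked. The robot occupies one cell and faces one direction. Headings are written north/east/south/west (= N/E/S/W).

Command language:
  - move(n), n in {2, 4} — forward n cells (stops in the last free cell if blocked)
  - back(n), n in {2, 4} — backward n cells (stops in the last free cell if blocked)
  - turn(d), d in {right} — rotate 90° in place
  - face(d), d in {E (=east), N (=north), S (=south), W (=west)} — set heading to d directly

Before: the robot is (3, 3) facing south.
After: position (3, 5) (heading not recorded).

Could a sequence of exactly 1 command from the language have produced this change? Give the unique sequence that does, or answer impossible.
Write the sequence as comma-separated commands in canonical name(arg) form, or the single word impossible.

initial: (3, 3) facing south
t=1 back(2) ⇒ (3, 5) facing south
uniquely the one of 9 1-step routes that fits.

back(2)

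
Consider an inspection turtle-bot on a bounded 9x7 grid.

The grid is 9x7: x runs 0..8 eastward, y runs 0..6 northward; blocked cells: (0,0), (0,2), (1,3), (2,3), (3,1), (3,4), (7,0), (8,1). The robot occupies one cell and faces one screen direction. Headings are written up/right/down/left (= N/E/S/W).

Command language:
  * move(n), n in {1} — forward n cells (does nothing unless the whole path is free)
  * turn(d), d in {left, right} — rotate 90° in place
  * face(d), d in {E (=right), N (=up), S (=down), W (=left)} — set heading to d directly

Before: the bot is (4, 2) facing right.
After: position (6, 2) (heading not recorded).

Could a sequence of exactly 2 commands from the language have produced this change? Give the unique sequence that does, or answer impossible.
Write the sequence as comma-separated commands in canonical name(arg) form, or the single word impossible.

from: (4, 2) facing right
[1] after move(1): (5, 2) facing right
[2] after move(1): (6, 2) facing right
no other 2-command option fits: unique.

move(1), move(1)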